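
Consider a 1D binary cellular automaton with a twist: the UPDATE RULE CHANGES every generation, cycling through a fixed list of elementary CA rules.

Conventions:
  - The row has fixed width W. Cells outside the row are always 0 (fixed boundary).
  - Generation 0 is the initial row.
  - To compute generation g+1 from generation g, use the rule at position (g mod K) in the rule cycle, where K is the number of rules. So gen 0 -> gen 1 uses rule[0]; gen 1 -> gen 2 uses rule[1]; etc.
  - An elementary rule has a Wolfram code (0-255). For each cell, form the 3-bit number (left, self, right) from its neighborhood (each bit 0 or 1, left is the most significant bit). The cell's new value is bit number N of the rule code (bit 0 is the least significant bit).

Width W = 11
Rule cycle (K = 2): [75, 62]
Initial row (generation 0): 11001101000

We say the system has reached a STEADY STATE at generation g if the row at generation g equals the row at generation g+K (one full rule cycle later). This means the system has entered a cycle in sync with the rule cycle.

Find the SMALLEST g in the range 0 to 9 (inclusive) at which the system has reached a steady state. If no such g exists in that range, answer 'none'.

Answer: none

Derivation:
Gen 0: 11001101000
Gen 1 (rule 75): 11011100011
Gen 2 (rule 62): 10110010110
Gen 3 (rule 75): 00110100110
Gen 4 (rule 62): 01101111101
Gen 5 (rule 75): 11101000100
Gen 6 (rule 62): 10011101110
Gen 7 (rule 75): 00110101010
Gen 8 (rule 62): 01101111111
Gen 9 (rule 75): 11101000001
Gen 10 (rule 62): 10011100011
Gen 11 (rule 75): 00110101111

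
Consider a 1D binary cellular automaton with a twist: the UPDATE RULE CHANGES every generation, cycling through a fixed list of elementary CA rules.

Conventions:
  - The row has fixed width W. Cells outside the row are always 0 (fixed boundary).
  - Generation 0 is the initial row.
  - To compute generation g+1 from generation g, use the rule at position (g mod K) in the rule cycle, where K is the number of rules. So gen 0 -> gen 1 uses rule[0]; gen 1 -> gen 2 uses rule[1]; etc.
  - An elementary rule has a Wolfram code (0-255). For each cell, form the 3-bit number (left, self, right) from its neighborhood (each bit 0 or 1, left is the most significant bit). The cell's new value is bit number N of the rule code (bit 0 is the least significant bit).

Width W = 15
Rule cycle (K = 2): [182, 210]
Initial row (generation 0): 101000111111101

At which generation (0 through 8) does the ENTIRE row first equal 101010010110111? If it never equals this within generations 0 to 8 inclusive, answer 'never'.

Gen 0: 101000111111101
Gen 1 (rule 182): 111101011111011
Gen 2 (rule 210): 011100001111001
Gen 3 (rule 182): 101010010110111
Gen 4 (rule 210): 000001100010011
Gen 5 (rule 182): 000010010111100
Gen 6 (rule 210): 000101100011110
Gen 7 (rule 182): 001110010101101
Gen 8 (rule 210): 010111100000100

Answer: 3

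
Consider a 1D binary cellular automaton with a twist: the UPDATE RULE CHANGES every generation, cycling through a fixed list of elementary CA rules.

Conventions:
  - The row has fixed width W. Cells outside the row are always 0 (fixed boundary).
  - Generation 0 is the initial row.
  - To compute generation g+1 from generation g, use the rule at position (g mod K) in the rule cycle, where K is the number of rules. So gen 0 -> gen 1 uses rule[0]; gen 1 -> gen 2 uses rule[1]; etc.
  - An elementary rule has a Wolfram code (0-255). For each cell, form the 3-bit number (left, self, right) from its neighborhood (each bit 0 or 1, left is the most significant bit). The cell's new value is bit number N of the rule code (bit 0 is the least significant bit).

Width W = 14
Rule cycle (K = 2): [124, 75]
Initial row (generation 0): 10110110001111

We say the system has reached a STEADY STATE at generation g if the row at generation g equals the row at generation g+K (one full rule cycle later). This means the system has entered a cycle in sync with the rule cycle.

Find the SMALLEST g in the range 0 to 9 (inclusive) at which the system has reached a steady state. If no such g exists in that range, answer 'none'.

Answer: none

Derivation:
Gen 0: 10110110001111
Gen 1 (rule 124): 11111111001001
Gen 2 (rule 75): 10000001010010
Gen 3 (rule 124): 11000001111011
Gen 4 (rule 75): 11011111001011
Gen 5 (rule 124): 11110001101111
Gen 6 (rule 75): 10010111101001
Gen 7 (rule 124): 11011100111101
Gen 8 (rule 75): 11010101100100
Gen 9 (rule 124): 11111111110110
Gen 10 (rule 75): 10000000010110
Gen 11 (rule 124): 11000000011111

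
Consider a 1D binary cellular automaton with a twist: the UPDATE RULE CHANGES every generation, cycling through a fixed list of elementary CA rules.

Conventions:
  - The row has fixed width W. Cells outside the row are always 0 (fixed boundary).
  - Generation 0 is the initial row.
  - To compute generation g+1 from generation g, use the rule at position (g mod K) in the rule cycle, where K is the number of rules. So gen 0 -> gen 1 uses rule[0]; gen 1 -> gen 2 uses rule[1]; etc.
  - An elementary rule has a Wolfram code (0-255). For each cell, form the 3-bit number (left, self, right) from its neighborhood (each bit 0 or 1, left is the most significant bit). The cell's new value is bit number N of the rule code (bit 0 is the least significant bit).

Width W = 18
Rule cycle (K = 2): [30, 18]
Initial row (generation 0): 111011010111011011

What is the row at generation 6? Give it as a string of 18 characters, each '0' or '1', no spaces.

Gen 0: 111011010111011011
Gen 1 (rule 30): 100010010100010010
Gen 2 (rule 18): 010101100010101101
Gen 3 (rule 30): 110101010110101001
Gen 4 (rule 18): 000000000000000110
Gen 5 (rule 30): 000000000000001101
Gen 6 (rule 18): 000000000000010000

Answer: 000000000000010000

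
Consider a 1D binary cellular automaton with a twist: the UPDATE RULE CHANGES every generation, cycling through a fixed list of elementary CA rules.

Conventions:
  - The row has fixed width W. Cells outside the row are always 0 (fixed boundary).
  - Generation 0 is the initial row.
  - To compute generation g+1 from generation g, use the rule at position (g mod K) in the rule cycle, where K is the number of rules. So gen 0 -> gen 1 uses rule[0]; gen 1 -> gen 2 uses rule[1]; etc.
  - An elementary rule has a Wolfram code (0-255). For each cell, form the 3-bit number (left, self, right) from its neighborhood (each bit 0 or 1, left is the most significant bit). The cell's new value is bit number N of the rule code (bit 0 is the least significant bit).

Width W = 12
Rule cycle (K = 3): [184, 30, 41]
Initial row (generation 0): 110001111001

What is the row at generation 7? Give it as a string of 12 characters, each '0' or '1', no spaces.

Gen 0: 110001111001
Gen 1 (rule 184): 101001110100
Gen 2 (rule 30): 101111000110
Gen 3 (rule 41): 011000010100
Gen 4 (rule 184): 010100001010
Gen 5 (rule 30): 110110011011
Gen 6 (rule 41): 101100010110
Gen 7 (rule 184): 011010001101

Answer: 011010001101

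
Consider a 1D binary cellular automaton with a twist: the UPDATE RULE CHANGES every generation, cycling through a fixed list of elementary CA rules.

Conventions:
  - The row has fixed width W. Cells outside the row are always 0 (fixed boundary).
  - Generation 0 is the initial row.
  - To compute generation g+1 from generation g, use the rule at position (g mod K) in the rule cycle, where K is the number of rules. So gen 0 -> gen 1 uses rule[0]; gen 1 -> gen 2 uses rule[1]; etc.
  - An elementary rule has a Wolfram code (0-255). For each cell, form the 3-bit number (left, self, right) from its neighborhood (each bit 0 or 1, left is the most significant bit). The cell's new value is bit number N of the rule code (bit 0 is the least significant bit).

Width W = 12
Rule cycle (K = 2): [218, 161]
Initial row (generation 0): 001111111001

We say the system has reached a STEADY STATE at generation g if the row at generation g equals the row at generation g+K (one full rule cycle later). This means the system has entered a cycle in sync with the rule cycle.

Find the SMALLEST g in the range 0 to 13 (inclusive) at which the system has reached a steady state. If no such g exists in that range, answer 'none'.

Gen 0: 001111111001
Gen 1 (rule 218): 011111111110
Gen 2 (rule 161): 001111111100
Gen 3 (rule 218): 011111111110
Gen 4 (rule 161): 001111111100
Gen 5 (rule 218): 011111111110
Gen 6 (rule 161): 001111111100
Gen 7 (rule 218): 011111111110
Gen 8 (rule 161): 001111111100
Gen 9 (rule 218): 011111111110
Gen 10 (rule 161): 001111111100
Gen 11 (rule 218): 011111111110
Gen 12 (rule 161): 001111111100
Gen 13 (rule 218): 011111111110
Gen 14 (rule 161): 001111111100
Gen 15 (rule 218): 011111111110

Answer: 1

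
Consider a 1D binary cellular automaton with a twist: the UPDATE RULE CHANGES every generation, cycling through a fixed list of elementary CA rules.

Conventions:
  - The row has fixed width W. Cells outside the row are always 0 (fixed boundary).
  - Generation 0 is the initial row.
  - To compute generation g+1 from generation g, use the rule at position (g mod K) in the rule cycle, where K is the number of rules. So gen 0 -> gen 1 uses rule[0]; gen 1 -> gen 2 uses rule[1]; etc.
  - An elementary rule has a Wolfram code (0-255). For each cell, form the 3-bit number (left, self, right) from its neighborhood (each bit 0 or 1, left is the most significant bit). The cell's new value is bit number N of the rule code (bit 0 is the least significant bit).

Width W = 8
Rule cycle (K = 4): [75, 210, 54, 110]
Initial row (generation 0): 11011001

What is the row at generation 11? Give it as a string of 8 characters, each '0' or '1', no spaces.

Gen 0: 11011001
Gen 1 (rule 75): 11011010
Gen 2 (rule 210): 01001001
Gen 3 (rule 54): 11111111
Gen 4 (rule 110): 10000001
Gen 5 (rule 75): 00111110
Gen 6 (rule 210): 01011111
Gen 7 (rule 54): 11100000
Gen 8 (rule 110): 10100000
Gen 9 (rule 75): 00001111
Gen 10 (rule 210): 00010111
Gen 11 (rule 54): 00111000

Answer: 00111000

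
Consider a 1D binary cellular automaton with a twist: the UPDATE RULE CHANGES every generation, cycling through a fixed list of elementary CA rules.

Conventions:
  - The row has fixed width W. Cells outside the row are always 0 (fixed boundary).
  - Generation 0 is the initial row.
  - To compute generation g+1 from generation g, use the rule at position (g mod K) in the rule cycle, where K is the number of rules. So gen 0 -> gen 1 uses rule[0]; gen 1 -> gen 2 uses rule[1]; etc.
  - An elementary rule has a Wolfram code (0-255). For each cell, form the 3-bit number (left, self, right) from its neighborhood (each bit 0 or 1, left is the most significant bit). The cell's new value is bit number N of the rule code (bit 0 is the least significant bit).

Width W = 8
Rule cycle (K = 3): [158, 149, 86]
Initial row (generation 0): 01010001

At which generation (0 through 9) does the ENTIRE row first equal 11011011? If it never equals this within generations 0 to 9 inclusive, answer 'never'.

Answer: 1

Derivation:
Gen 0: 01010001
Gen 1 (rule 158): 11011011
Gen 2 (rule 149): 00000000
Gen 3 (rule 86): 00000000
Gen 4 (rule 158): 00000000
Gen 5 (rule 149): 11111111
Gen 6 (rule 86): 00000001
Gen 7 (rule 158): 00000011
Gen 8 (rule 149): 11111000
Gen 9 (rule 86): 00001100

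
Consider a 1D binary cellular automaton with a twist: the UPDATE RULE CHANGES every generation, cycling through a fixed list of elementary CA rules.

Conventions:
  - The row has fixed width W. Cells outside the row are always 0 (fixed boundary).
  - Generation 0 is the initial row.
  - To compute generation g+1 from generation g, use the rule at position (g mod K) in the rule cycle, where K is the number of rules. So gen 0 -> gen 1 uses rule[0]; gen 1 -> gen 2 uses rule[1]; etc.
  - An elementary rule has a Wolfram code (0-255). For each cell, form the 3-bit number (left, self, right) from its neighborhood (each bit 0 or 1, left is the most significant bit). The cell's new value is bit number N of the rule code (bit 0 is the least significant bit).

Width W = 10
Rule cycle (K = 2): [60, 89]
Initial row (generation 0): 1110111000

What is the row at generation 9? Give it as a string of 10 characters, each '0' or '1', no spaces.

Gen 0: 1110111000
Gen 1 (rule 60): 1001100100
Gen 2 (rule 89): 0101110011
Gen 3 (rule 60): 0111001010
Gen 4 (rule 89): 0101100001
Gen 5 (rule 60): 0111010001
Gen 6 (rule 89): 0101001100
Gen 7 (rule 60): 0111101010
Gen 8 (rule 89): 0100100001
Gen 9 (rule 60): 0110110001

Answer: 0110110001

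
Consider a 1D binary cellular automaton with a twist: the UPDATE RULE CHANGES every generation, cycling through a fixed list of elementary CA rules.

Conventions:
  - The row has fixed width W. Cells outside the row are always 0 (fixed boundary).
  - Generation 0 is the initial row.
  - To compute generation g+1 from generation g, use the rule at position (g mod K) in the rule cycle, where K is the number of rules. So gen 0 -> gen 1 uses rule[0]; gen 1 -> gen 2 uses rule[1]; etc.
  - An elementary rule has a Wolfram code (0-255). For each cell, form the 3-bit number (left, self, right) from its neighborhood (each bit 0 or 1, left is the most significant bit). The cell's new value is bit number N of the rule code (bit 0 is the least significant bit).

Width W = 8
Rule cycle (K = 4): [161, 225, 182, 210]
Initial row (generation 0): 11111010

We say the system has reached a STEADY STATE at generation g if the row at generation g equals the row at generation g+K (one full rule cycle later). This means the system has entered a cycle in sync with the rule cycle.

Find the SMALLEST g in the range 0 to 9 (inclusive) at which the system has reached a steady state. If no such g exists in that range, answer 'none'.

Answer: 9

Derivation:
Gen 0: 11111010
Gen 1 (rule 161): 01110100
Gen 2 (rule 225): 00111001
Gen 3 (rule 182): 01010111
Gen 4 (rule 210): 10000011
Gen 5 (rule 161): 00111000
Gen 6 (rule 225): 10011011
Gen 7 (rule 182): 11100100
Gen 8 (rule 210): 01111010
Gen 9 (rule 161): 00110100
Gen 10 (rule 225): 10011001
Gen 11 (rule 182): 11100111
Gen 12 (rule 210): 01111011
Gen 13 (rule 161): 00110100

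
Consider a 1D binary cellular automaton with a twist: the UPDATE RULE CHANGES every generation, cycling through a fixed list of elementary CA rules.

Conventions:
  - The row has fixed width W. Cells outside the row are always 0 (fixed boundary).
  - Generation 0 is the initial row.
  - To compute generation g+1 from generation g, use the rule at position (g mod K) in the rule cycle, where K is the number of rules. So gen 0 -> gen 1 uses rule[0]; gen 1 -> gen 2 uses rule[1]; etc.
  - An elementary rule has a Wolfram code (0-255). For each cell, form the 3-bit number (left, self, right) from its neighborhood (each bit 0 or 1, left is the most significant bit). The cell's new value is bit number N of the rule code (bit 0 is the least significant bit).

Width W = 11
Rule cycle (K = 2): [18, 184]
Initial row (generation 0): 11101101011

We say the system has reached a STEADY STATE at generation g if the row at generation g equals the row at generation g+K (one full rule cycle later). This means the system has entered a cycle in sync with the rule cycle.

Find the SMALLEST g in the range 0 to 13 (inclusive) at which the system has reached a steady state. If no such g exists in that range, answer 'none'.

Answer: 1

Derivation:
Gen 0: 11101101011
Gen 1 (rule 18): 00000000000
Gen 2 (rule 184): 00000000000
Gen 3 (rule 18): 00000000000
Gen 4 (rule 184): 00000000000
Gen 5 (rule 18): 00000000000
Gen 6 (rule 184): 00000000000
Gen 7 (rule 18): 00000000000
Gen 8 (rule 184): 00000000000
Gen 9 (rule 18): 00000000000
Gen 10 (rule 184): 00000000000
Gen 11 (rule 18): 00000000000
Gen 12 (rule 184): 00000000000
Gen 13 (rule 18): 00000000000
Gen 14 (rule 184): 00000000000
Gen 15 (rule 18): 00000000000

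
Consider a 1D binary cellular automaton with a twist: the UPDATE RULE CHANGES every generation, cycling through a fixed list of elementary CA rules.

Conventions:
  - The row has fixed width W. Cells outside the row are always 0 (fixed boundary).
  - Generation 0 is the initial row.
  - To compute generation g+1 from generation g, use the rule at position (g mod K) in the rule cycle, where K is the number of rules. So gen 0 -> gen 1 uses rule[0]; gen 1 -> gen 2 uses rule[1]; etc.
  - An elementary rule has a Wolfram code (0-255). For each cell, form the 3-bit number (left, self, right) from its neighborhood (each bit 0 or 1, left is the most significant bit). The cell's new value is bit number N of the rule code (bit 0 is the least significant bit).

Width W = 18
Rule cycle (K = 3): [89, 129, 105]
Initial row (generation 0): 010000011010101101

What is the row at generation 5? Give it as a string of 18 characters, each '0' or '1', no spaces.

Answer: 000000000011100110

Derivation:
Gen 0: 010000011010101101
Gen 1 (rule 89): 001111011000001100
Gen 2 (rule 129): 100110000011100001
Gen 3 (rule 105): 000110111010101100
Gen 4 (rule 89): 110110101000001111
Gen 5 (rule 129): 000000000011100110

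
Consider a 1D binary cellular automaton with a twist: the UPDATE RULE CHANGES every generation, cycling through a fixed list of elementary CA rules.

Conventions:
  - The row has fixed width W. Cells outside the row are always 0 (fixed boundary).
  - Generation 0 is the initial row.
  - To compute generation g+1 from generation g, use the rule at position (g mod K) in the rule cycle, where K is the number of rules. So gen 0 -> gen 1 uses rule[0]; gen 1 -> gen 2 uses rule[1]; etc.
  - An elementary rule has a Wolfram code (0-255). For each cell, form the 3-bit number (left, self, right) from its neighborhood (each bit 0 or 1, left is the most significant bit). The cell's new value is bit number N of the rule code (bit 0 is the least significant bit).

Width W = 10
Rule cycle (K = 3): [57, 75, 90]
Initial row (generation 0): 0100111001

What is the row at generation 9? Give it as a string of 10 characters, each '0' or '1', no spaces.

Answer: 1001010110

Derivation:
Gen 0: 0100111001
Gen 1 (rule 57): 0010100100
Gen 2 (rule 75): 1100001001
Gen 3 (rule 90): 1110010110
Gen 4 (rule 57): 1001001101
Gen 5 (rule 75): 0010011100
Gen 6 (rule 90): 0101110110
Gen 7 (rule 57): 0011001101
Gen 8 (rule 75): 1111011100
Gen 9 (rule 90): 1001010110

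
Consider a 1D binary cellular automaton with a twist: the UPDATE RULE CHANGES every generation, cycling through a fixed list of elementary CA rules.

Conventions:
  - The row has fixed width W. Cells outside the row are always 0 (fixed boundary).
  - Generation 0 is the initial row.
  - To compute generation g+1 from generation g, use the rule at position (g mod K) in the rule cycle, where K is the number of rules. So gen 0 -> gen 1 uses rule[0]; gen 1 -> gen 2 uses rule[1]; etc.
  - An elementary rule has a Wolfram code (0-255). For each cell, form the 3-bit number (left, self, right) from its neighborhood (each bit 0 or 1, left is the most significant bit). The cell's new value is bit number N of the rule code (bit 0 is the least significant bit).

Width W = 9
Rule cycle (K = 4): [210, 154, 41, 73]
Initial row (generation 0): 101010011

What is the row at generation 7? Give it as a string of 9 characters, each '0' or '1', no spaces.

Gen 0: 101010011
Gen 1 (rule 210): 000001101
Gen 2 (rule 154): 000011000
Gen 3 (rule 41): 111010011
Gen 4 (rule 73): 101000011
Gen 5 (rule 210): 000100101
Gen 6 (rule 154): 001011000
Gen 7 (rule 41): 100110011

Answer: 100110011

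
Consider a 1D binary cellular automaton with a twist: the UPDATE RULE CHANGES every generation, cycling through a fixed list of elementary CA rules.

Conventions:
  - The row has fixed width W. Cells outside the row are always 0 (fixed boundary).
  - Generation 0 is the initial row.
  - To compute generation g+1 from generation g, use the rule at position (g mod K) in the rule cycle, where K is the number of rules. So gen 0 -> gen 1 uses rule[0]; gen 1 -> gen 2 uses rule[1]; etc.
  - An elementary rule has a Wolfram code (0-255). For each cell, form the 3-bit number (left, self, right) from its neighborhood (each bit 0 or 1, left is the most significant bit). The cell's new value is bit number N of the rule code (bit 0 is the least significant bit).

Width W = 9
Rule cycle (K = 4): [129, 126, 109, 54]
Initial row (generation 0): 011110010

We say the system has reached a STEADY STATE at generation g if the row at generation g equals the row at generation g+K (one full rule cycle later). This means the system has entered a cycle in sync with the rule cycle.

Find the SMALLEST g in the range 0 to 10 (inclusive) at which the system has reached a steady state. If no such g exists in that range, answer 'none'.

Answer: none

Derivation:
Gen 0: 011110010
Gen 1 (rule 129): 001100000
Gen 2 (rule 126): 011110000
Gen 3 (rule 109): 010010111
Gen 4 (rule 54): 111111000
Gen 5 (rule 129): 011110011
Gen 6 (rule 126): 110011111
Gen 7 (rule 109): 110010001
Gen 8 (rule 54): 001111011
Gen 9 (rule 129): 100110000
Gen 10 (rule 126): 111111000
Gen 11 (rule 109): 100001011
Gen 12 (rule 54): 110011100
Gen 13 (rule 129): 000001001
Gen 14 (rule 126): 000011111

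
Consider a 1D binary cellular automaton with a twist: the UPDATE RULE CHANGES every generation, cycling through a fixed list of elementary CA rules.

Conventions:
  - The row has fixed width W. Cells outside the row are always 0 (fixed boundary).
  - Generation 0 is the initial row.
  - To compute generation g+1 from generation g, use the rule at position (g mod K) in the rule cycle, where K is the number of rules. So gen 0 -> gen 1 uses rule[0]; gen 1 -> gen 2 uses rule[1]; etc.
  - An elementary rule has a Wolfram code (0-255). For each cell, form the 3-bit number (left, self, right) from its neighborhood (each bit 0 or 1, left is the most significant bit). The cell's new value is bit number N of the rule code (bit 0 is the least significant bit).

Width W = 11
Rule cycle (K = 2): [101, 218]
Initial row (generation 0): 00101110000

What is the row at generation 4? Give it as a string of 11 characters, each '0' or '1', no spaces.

Answer: 01001010010

Derivation:
Gen 0: 00101110000
Gen 1 (rule 101): 10110010111
Gen 2 (rule 218): 00111100111
Gen 3 (rule 101): 10000100001
Gen 4 (rule 218): 01001010010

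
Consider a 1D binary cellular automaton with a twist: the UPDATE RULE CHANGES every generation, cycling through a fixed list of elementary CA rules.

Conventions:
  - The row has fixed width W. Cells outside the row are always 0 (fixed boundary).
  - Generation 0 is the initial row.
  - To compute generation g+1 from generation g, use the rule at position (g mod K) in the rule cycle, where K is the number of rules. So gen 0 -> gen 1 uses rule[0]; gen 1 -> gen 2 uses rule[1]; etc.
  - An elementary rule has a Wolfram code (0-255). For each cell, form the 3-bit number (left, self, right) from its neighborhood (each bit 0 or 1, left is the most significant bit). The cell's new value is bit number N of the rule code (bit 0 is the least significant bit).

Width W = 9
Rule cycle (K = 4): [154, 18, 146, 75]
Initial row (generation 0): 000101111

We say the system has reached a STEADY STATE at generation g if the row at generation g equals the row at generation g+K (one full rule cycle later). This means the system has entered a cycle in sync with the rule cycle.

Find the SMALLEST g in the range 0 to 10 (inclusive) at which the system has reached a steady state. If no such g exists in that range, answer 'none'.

Gen 0: 000101111
Gen 1 (rule 154): 001001110
Gen 2 (rule 18): 010110001
Gen 3 (rule 146): 100001010
Gen 4 (rule 75): 001110000
Gen 5 (rule 154): 011101000
Gen 6 (rule 18): 100000100
Gen 7 (rule 146): 010001010
Gen 8 (rule 75): 100110000
Gen 9 (rule 154): 011101000
Gen 10 (rule 18): 100000100
Gen 11 (rule 146): 010001010
Gen 12 (rule 75): 100110000
Gen 13 (rule 154): 011101000
Gen 14 (rule 18): 100000100

Answer: 5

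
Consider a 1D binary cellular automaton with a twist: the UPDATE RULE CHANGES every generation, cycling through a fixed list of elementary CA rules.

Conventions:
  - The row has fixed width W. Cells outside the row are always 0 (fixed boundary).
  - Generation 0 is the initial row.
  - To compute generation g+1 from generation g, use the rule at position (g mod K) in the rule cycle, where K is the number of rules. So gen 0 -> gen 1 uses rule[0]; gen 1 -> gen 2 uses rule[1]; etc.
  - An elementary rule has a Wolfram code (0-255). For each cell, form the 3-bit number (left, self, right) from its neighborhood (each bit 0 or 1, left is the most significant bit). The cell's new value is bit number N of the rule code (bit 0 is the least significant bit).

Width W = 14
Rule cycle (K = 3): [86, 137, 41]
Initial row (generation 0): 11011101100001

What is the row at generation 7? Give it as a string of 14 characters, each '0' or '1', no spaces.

Answer: 00101100111000

Derivation:
Gen 0: 11011101100001
Gen 1 (rule 86): 01000100110011
Gen 2 (rule 137): 00010000100010
Gen 3 (rule 41): 11000110001000
Gen 4 (rule 86): 01101011011100
Gen 5 (rule 137): 01000010011001
Gen 6 (rule 41): 00011000010000
Gen 7 (rule 86): 00101100111000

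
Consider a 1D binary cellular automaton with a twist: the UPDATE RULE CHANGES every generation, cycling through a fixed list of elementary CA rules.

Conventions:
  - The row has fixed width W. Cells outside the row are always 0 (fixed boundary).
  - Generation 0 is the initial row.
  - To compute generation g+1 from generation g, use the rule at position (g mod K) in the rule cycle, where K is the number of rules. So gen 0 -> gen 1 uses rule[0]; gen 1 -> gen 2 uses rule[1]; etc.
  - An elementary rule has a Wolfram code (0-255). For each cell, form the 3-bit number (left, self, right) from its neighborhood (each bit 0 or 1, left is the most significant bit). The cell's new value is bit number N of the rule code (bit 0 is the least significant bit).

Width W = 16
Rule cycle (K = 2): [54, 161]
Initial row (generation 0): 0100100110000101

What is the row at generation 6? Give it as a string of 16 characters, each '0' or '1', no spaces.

Gen 0: 0100100110000101
Gen 1 (rule 54): 1111111001001111
Gen 2 (rule 161): 0111110000000110
Gen 3 (rule 54): 1000001000001001
Gen 4 (rule 161): 0011100011100000
Gen 5 (rule 54): 0100010100010000
Gen 6 (rule 161): 0001001001000111

Answer: 0001001001000111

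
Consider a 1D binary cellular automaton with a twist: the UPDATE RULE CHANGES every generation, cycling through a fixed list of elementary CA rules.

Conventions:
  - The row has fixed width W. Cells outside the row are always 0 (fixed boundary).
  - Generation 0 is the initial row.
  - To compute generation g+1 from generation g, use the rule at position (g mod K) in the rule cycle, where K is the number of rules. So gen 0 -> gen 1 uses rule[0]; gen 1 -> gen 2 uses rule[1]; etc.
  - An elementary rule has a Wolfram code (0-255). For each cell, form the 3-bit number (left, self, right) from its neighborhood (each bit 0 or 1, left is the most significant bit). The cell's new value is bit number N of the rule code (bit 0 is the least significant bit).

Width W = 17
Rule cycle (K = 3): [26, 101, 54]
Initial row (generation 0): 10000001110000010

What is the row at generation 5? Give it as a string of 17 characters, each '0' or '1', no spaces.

Answer: 10000101111110101

Derivation:
Gen 0: 10000001110000010
Gen 1 (rule 26): 01000011001000101
Gen 2 (rule 101): 01011001001010111
Gen 3 (rule 54): 11100111111111000
Gen 4 (rule 26): 10011100000000100
Gen 5 (rule 101): 10000101111110101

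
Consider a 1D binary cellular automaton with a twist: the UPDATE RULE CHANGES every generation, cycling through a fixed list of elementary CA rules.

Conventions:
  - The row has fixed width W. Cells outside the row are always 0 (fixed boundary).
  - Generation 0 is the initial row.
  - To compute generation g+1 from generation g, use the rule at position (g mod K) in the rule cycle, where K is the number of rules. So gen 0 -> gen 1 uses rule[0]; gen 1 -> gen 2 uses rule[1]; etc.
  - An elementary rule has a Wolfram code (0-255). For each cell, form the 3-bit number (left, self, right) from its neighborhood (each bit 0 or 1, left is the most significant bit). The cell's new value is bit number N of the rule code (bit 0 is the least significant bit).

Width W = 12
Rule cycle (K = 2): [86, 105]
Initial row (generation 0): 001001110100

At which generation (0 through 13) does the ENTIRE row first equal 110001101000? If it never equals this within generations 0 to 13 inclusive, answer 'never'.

Gen 0: 001001110100
Gen 1 (rule 86): 011110010110
Gen 2 (rule 105): 010010001110
Gen 3 (rule 86): 111111010011
Gen 4 (rule 105): 100001100011
Gen 5 (rule 86): 110010110101
Gen 6 (rule 105): 110001111010
Gen 7 (rule 86): 011010001011
Gen 8 (rule 105): 011100100111
Gen 9 (rule 86): 100111111001
Gen 10 (rule 105): 000100001000
Gen 11 (rule 86): 001110011100
Gen 12 (rule 105): 101010010101
Gen 13 (rule 86): 101011110101

Answer: never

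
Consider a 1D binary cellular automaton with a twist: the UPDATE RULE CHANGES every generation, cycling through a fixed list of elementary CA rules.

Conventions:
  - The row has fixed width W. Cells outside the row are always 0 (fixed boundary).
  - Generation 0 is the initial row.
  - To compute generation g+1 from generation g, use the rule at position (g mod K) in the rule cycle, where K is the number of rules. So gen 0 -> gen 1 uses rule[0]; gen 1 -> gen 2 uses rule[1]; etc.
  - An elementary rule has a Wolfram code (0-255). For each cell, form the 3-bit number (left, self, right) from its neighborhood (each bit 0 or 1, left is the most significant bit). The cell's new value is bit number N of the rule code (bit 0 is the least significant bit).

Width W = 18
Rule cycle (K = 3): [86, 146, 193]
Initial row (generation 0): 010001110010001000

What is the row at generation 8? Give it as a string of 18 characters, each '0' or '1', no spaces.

Answer: 001010101001000000

Derivation:
Gen 0: 010001110010001000
Gen 1 (rule 86): 111010011111011100
Gen 2 (rule 146): 010001101110001010
Gen 3 (rule 193): 000100100110100000
Gen 4 (rule 86): 001111111010110000
Gen 5 (rule 146): 010111110000001000
Gen 6 (rule 193): 000011110111100011
Gen 7 (rule 86): 000100010000110101
Gen 8 (rule 146): 001010101001000000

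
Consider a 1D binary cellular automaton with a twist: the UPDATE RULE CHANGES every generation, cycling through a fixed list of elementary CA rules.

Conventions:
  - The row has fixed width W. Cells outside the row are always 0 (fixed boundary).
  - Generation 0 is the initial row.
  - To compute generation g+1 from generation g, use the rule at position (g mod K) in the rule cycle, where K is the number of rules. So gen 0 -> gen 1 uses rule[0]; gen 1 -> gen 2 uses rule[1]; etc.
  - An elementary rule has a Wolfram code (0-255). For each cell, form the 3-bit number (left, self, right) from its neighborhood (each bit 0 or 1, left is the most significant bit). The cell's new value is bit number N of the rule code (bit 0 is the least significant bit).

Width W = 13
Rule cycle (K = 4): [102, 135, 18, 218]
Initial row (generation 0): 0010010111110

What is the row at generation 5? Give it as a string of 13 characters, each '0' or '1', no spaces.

Answer: 1101010010110

Derivation:
Gen 0: 0010010111110
Gen 1 (rule 102): 0110111000010
Gen 2 (rule 135): 1000010011110
Gen 3 (rule 18): 0100101100001
Gen 4 (rule 218): 1011001110010
Gen 5 (rule 102): 1101010010110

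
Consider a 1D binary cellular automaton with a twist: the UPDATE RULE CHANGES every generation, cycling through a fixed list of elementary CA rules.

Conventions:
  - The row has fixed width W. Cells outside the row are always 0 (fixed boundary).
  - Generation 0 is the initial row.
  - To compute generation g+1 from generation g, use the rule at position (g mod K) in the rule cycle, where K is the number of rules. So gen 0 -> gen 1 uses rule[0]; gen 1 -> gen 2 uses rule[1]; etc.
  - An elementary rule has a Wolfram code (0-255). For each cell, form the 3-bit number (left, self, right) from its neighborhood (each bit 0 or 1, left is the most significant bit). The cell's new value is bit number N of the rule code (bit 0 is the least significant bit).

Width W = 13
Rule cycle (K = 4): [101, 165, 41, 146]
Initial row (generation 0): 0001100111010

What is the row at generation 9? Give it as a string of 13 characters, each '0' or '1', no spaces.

Answer: 1110111110111

Derivation:
Gen 0: 0001100111010
Gen 1 (rule 101): 1100100001110
Gen 2 (rule 165): 0000101100100
Gen 3 (rule 41): 1110011000001
Gen 4 (rule 146): 0101100100010
Gen 5 (rule 101): 0110100101010
Gen 6 (rule 165): 0001100111110
Gen 7 (rule 41): 1101000100000
Gen 8 (rule 146): 0000101010000
Gen 9 (rule 101): 1110111110111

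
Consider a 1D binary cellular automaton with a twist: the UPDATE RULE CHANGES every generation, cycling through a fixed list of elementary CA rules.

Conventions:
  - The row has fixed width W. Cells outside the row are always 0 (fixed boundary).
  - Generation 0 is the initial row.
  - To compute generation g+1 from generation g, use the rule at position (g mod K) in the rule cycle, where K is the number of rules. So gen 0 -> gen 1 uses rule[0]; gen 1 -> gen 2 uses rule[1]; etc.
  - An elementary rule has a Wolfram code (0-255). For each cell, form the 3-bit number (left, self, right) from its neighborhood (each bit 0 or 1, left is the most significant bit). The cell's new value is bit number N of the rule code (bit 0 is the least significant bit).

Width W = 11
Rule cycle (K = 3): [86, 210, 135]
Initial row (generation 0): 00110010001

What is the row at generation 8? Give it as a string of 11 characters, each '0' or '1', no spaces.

Answer: 01100000101

Derivation:
Gen 0: 00110010001
Gen 1 (rule 86): 01011111011
Gen 2 (rule 210): 10001111001
Gen 3 (rule 135): 10110110011
Gen 4 (rule 86): 10010011101
Gen 5 (rule 210): 01101101100
Gen 6 (rule 135): 10000000001
Gen 7 (rule 86): 11000000011
Gen 8 (rule 210): 01100000101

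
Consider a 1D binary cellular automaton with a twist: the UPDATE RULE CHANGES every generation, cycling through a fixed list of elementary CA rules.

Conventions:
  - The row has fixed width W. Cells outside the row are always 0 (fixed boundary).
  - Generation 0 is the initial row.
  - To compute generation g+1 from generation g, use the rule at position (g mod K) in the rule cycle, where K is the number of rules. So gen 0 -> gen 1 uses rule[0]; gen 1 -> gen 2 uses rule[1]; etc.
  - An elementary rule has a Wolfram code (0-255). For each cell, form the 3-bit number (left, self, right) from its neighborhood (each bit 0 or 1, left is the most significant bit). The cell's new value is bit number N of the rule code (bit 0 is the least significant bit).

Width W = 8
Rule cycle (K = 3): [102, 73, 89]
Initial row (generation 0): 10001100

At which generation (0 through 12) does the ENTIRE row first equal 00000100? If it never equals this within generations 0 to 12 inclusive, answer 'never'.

Gen 0: 10001100
Gen 1 (rule 102): 10010100
Gen 2 (rule 73): 00000001
Gen 3 (rule 89): 11111100
Gen 4 (rule 102): 00000100
Gen 5 (rule 73): 11110001
Gen 6 (rule 89): 10011100
Gen 7 (rule 102): 10100100
Gen 8 (rule 73): 00000001
Gen 9 (rule 89): 11111100
Gen 10 (rule 102): 00000100
Gen 11 (rule 73): 11110001
Gen 12 (rule 89): 10011100

Answer: 4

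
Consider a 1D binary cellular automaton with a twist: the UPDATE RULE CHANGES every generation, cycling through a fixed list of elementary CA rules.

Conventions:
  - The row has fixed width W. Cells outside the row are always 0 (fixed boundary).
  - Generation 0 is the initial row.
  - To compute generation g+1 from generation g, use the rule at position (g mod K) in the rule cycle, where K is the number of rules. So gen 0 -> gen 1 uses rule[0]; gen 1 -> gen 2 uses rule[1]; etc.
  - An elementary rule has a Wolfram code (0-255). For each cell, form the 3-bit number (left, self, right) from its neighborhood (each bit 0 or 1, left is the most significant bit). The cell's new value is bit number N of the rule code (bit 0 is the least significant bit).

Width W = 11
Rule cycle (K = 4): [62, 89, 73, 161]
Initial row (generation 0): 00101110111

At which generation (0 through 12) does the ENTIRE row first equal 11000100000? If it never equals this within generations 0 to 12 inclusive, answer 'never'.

Answer: 8

Derivation:
Gen 0: 00101110111
Gen 1 (rule 62): 01111001100
Gen 2 (rule 89): 01001101111
Gen 3 (rule 73): 00001101001
Gen 4 (rule 161): 11100010000
Gen 5 (rule 62): 10010111000
Gen 6 (rule 89): 01000101111
Gen 7 (rule 73): 00010001001
Gen 8 (rule 161): 11000100000
Gen 9 (rule 62): 10101110000
Gen 10 (rule 89): 00001011111
Gen 11 (rule 73): 11100010001
Gen 12 (rule 161): 01001000100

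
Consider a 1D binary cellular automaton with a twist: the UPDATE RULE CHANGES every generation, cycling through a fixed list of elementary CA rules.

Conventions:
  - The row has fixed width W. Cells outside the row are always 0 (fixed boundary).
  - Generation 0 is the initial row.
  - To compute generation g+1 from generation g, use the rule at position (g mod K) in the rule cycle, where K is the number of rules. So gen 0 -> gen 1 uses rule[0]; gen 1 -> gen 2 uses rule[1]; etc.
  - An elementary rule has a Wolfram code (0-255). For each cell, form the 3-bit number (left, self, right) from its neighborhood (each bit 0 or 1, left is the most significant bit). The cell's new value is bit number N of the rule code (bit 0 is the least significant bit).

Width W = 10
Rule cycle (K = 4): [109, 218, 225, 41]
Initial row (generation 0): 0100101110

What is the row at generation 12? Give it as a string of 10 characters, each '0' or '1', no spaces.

Answer: 0101100000

Derivation:
Gen 0: 0100101110
Gen 1 (rule 109): 0100111010
Gen 2 (rule 218): 1011111001
Gen 3 (rule 225): 0101111000
Gen 4 (rule 41): 0011000011
Gen 5 (rule 109): 1011011011
Gen 6 (rule 218): 0011011011
Gen 7 (rule 225): 1001101101
Gen 8 (rule 41): 0001011010
Gen 9 (rule 109): 1101111110
Gen 10 (rule 218): 1101111111
Gen 11 (rule 225): 0110111111
Gen 12 (rule 41): 0101100000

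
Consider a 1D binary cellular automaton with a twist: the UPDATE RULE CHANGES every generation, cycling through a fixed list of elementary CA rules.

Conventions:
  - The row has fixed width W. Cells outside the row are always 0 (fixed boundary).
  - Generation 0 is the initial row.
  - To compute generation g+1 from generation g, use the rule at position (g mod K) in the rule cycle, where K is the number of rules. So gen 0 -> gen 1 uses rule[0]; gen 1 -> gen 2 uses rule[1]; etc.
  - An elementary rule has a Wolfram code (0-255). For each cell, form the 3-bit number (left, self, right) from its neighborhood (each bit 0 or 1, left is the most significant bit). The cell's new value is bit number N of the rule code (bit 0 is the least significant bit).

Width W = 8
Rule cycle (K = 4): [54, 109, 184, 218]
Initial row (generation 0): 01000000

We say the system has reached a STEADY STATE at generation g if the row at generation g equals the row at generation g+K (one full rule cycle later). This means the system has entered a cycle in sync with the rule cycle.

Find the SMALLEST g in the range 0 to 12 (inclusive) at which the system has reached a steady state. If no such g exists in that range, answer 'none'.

Answer: 1

Derivation:
Gen 0: 01000000
Gen 1 (rule 54): 11100000
Gen 2 (rule 109): 10101111
Gen 3 (rule 184): 01011110
Gen 4 (rule 218): 10011111
Gen 5 (rule 54): 11100000
Gen 6 (rule 109): 10101111
Gen 7 (rule 184): 01011110
Gen 8 (rule 218): 10011111
Gen 9 (rule 54): 11100000
Gen 10 (rule 109): 10101111
Gen 11 (rule 184): 01011110
Gen 12 (rule 218): 10011111
Gen 13 (rule 54): 11100000
Gen 14 (rule 109): 10101111
Gen 15 (rule 184): 01011110
Gen 16 (rule 218): 10011111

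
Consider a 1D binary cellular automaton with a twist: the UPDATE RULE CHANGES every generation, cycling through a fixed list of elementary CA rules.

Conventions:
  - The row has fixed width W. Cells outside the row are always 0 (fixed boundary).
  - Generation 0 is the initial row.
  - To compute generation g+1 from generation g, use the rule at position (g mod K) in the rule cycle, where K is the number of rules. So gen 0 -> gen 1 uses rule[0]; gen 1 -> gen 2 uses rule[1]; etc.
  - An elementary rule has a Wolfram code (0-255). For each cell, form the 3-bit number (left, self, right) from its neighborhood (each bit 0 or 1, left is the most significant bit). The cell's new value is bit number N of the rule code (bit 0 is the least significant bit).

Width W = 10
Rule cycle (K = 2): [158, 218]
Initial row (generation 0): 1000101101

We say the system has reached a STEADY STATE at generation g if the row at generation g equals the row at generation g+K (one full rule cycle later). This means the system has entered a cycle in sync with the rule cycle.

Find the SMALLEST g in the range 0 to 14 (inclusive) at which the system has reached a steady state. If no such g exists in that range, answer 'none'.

Answer: 10

Derivation:
Gen 0: 1000101101
Gen 1 (rule 158): 1101101001
Gen 2 (rule 218): 1101100110
Gen 3 (rule 158): 1001011101
Gen 4 (rule 218): 0110011100
Gen 5 (rule 158): 1101111010
Gen 6 (rule 218): 1101111001
Gen 7 (rule 158): 1001110111
Gen 8 (rule 218): 0111110111
Gen 9 (rule 158): 1111100110
Gen 10 (rule 218): 1111111111
Gen 11 (rule 158): 1111111110
Gen 12 (rule 218): 1111111111
Gen 13 (rule 158): 1111111110
Gen 14 (rule 218): 1111111111
Gen 15 (rule 158): 1111111110
Gen 16 (rule 218): 1111111111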